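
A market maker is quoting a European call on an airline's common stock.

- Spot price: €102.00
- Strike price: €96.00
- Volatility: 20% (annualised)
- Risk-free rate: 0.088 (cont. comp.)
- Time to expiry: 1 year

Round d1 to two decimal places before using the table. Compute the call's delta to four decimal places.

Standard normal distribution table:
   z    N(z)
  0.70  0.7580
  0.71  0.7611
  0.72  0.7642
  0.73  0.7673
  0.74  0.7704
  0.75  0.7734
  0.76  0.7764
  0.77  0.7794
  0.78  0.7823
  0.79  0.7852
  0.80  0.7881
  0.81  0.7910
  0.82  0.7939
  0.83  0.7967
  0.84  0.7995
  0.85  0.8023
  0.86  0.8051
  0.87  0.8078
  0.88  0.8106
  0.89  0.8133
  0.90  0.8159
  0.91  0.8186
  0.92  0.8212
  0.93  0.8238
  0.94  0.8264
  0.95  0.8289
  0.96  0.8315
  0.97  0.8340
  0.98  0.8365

σ√T = 0.2·√1 = 0.2000
ln(S/K) + (r + σ²/2)T = ln(102/96) + (0.088 + 0.2²/2)·1 = 0.0606 + 0.1080 = 0.1686
d₁ = 0.1686 / 0.2000 = 0.8431 ≈ 0.84
N(d₁) = N(0.84) = 0.7995
Δ_call = N(d₁) = 0.7995

0.7995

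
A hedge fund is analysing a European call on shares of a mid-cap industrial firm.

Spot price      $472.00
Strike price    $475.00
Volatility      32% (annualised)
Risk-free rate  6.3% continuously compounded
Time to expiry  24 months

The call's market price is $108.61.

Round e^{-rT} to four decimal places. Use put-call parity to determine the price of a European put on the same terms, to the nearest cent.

$55.37

exp(−rT) = exp(−0.063·2) = 0.8816
Put-call parity: C − P = S − K·e^(−rT) = 472 − 475·0.8816 = 472 − 418.7600 = 53.2400
P = C − (C − P) = 108.61 − (53.2400) = 55.3700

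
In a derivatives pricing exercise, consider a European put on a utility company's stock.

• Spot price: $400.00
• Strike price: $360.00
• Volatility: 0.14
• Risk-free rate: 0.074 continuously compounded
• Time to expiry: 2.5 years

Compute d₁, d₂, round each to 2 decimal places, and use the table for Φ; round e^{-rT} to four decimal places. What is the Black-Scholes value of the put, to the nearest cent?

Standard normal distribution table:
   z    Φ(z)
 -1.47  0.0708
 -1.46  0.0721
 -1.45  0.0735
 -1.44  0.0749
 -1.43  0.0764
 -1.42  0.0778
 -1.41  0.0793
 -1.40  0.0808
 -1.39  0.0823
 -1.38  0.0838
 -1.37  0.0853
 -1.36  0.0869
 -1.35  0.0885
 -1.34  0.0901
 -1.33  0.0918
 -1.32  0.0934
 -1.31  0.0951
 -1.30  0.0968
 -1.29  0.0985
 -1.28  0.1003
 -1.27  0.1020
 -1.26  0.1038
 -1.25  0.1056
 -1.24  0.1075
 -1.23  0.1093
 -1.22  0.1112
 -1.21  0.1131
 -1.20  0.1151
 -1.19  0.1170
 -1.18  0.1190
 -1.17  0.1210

$3.32

σ√T = 0.14·√2.5 = 0.2214
d₁ = [ln(400/360) + (0.074 + ½·0.14²)·2.5] / (σ√T) = (0.1054 + 0.2095) / 0.2214 = 1.4224 which rounds to 1.42
d₂ = 1.4224 − 0.2214 = 1.2010 which rounds to 1.20
e^(−rT) = e^(−0.074·2.5) = 0.8311
N(−d₂) = N(-1.20) = 0.1151;  N(−d₁) = N(-1.42) = 0.0778
P = 360·0.8311·0.1151 − 400·0.0778 = 34.4375 − 31.1200 = 3.3175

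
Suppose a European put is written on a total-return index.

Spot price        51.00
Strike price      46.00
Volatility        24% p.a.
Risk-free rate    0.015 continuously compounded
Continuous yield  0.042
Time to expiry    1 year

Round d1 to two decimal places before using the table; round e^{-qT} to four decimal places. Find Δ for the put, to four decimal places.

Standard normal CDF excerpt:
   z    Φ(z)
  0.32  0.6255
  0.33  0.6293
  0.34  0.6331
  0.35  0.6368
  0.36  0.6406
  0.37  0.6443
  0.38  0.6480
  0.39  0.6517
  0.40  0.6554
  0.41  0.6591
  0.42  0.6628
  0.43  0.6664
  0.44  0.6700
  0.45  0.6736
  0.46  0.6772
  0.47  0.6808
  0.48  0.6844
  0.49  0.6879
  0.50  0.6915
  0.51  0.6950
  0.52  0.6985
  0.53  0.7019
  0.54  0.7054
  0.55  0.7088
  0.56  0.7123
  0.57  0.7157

-0.3164

σ√T = 0.24 × 1.0000 = 0.2400
d₁ = [ln(51/46) + (0.015 − 0.042 + 0.24²/2)·1] / 0.2400 = [0.1032 + 0.0018] / 0.2400 = 0.4374 ⇒ 0.44
N(d₁) = N(0.44) = 0.6700
Δ_put = e^(−qT)·(N(d₁) − 1) = 0.9589·(0.6700 − 1) = -0.3164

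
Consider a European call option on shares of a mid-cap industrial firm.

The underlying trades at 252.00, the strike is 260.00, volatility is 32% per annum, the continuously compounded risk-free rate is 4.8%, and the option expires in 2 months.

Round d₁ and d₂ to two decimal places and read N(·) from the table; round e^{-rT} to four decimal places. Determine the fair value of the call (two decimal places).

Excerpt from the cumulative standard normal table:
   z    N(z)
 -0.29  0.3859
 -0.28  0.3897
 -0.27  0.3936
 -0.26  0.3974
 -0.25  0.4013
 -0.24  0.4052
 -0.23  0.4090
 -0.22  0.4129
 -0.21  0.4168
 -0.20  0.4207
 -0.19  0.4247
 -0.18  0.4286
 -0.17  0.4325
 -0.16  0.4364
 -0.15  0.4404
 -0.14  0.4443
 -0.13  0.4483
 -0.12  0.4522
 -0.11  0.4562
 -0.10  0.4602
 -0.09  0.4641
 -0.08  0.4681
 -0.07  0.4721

σ√T = 0.32·√0.1667 = 0.1306
d₁ = [ln(252/260) + (0.048 + ½·0.32²)·0.1667] / (σ√T) = (-0.0313 + 0.0165) / 0.1306 = -0.1127 ≈ -0.11
d₂ = -0.1127 − 0.1306 = -0.2433 ≈ -0.24
exp(−rT) = exp(−0.048·0.1667) = 0.9920
N(d₁) = N(-0.11) = 0.4562;  N(d₂) = N(-0.24) = 0.4052
C = 252·0.4562 − 260·0.9920·0.4052 = 114.9624 − 104.5092 = 10.4532

10.45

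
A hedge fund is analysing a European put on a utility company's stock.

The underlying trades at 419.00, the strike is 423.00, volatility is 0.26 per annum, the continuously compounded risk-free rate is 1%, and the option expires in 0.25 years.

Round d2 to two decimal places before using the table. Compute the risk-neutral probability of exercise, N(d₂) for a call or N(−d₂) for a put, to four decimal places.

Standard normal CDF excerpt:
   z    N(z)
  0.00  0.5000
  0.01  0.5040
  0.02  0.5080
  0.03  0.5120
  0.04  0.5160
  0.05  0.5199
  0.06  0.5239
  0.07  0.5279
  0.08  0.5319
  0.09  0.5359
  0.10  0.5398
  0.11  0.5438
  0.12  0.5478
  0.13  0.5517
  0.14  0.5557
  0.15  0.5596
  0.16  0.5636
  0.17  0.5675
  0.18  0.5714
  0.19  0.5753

σ√T = 0.26 × 0.5000 = 0.1300
d₁ = [ln(419/423) + (0.01 + 0.26²/2)·0.25] / 0.1300 = [-0.0095 + 0.0110] / 0.1300 = 0.0111 ≈ 0.01
d₂ = d₁ − σ√T = 0.0111 − 0.1300 = -0.1189 ≈ -0.12
Risk-neutral Pr[S_T < K] = N(−d₂) = N(0.12) = 0.5478

0.5478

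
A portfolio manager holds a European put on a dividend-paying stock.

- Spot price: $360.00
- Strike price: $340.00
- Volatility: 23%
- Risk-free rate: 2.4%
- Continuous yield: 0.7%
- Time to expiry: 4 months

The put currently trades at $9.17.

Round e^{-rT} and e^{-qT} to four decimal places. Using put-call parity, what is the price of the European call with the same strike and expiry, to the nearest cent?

$31.06

exp(−qT) = exp(−0.007·0.3333) = 0.9977;  exp(−rT) = exp(−0.024·0.3333) = 0.9920
Put-call parity: C − P = S·e^(−qT) − K·e^(−rT) = 360·0.9977 − 340·0.9920 = 359.1720 − 337.2800 = 21.8920
C = P + (C − P) = 9.17 + (21.8920) = 31.0620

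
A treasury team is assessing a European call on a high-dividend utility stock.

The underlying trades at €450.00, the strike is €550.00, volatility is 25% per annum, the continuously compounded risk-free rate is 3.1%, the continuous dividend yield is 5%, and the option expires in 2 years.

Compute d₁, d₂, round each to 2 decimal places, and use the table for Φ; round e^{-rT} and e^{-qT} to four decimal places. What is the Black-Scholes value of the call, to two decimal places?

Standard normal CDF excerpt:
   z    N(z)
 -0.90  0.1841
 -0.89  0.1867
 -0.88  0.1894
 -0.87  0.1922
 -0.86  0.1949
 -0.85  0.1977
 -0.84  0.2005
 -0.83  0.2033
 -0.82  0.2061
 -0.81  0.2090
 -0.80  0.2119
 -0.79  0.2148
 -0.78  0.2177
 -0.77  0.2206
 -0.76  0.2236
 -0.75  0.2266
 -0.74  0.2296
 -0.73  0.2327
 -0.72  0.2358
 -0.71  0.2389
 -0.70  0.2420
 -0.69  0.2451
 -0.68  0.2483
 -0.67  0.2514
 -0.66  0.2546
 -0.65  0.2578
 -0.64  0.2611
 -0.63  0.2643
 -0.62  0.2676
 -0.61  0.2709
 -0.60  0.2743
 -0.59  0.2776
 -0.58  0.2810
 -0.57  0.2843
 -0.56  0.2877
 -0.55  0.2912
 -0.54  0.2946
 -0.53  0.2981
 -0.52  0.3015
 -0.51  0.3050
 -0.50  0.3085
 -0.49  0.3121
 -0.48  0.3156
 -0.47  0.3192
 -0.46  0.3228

€23.41

σ√T = 0.25·√2 = 0.3536
d₁ = [ln(450/550) + (0.031 − 0.05 + ½·0.25²)·2] / (σ√T) = (-0.2007 + 0.0245) / 0.3536 = -0.4983 ⇒ -0.50
d₂ = -0.4983 − 0.3536 = -0.8518 ⇒ -0.85
exp(−qT) = exp(−0.05·2) = 0.9048;  exp(−rT) = exp(−0.031·2) = 0.9399
C = 450·0.9048·N(-0.50) − 550·0.9399·N(-0.85) = 450·0.9048·0.3085 − 550·0.9399·0.1977 = 125.6089 − 102.2000 = 23.4088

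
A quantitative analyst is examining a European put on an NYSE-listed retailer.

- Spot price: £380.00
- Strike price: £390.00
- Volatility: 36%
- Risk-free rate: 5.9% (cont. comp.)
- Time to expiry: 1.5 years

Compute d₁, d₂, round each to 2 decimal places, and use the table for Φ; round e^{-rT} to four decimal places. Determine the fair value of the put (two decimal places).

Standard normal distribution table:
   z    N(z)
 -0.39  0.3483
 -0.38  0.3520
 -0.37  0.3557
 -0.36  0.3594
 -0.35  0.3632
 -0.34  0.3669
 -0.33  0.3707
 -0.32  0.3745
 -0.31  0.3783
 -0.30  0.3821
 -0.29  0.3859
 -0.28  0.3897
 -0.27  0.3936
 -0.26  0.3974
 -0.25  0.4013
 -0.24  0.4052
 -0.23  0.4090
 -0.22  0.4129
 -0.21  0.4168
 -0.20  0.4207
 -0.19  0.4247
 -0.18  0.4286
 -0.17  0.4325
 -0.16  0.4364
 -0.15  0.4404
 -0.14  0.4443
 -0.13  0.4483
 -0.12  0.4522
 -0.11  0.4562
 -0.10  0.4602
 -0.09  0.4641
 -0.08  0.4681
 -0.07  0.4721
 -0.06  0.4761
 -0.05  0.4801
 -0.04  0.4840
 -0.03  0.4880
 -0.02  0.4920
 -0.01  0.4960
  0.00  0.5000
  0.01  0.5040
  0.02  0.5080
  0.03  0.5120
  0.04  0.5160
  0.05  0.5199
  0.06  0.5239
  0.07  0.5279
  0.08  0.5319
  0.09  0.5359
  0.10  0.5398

£53.30

σ√T = 0.36 × 1.2247 = 0.4409
d₁ = [ln(380/390) + (0.059 + ½·0.36²)·1.5] / (σ√T) = (-0.0260 + 0.1857) / 0.4409 = 0.3623 → 0.36
d₂ = 0.3623 − 0.4409 = -0.0786 → -0.08
e^(−rT) = e^(−0.059·1.5) = 0.9153
P = 390·0.9153·N(0.08) − 380·N(-0.36) = 390·0.9153·0.5319 − 380·0.3594 = 189.8707 − 136.5720 = 53.2987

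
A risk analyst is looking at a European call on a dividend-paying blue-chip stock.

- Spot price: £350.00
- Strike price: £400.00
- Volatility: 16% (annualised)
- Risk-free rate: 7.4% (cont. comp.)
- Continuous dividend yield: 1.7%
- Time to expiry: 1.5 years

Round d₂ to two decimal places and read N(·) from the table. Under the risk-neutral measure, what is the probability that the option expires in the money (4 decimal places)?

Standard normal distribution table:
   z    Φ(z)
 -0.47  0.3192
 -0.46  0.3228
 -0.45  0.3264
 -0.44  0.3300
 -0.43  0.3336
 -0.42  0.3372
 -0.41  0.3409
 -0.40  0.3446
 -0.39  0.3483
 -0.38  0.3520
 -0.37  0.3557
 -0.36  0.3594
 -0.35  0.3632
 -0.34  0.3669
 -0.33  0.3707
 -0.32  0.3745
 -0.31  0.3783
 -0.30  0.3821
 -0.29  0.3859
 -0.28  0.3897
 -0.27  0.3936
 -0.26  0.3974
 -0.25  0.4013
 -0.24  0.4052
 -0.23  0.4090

σ√T = 0.16·√1.5 = 0.1960
d₁ = [ln(350/400) + (0.074 − 0.017 + 0.16²/2)·1.5] / 0.1960 = [-0.1335 + 0.1047] / 0.1960 = -0.1471 ⇒ -0.15
d₂ = d₁ − σ√T = -0.1471 − 0.1960 = -0.3431 ⇒ -0.34
Risk-neutral Pr[S_T > K] = N(d₂) = N(-0.34) = 0.3669

0.3669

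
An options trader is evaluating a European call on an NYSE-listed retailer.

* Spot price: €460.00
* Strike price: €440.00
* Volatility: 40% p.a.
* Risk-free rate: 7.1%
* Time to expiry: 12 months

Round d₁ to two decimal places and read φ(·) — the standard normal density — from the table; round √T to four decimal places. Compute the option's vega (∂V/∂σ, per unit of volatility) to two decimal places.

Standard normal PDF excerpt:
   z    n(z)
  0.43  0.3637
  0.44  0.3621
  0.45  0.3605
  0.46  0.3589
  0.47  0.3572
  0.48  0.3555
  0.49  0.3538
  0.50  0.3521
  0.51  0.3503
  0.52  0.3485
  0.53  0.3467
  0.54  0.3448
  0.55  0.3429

σ√T = 0.4·√1 = 0.4000
d₁ = [ln(460/440) + (0.071 + 0.4²/2)·1] / 0.4000 = [0.0445 + 0.1510] / 0.4000 = 0.4886 ⇒ 0.49
√T = √1 = 1.0000
φ(d₁) = φ(0.49) = 0.3538
vega = S·φ(d₁)·√T = 460·0.3538·1.0000 = 162.7480

162.75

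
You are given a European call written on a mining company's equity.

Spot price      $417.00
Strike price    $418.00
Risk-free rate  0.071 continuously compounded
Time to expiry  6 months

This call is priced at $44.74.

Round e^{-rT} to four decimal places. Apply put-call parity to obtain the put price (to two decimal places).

e^(−rT) = e^(−0.071·0.5) = 0.9651
Put-call parity: C − P = S − K·e^(−rT) = 417 − 418·0.9651 = 417 − 403.4118 = 13.5882
P = C − (C − P) = 44.74 − (13.5882) = 31.1518

$31.15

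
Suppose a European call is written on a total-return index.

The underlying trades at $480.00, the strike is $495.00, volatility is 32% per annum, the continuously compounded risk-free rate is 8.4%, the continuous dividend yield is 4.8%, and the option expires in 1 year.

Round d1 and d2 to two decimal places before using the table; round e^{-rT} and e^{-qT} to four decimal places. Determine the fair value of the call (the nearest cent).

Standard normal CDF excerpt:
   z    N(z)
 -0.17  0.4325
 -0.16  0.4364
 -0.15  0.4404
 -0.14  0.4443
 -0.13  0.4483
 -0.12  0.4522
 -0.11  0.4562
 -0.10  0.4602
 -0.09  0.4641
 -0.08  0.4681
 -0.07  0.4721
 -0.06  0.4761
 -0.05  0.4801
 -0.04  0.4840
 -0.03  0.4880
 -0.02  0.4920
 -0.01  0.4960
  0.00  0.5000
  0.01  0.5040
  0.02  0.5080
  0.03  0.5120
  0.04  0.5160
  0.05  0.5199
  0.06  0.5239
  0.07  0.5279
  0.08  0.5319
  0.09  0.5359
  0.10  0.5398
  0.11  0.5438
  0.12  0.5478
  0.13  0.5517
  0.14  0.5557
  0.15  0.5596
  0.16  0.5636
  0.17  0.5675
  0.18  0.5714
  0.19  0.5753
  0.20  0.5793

σ√T = 0.32 × 1.0000 = 0.3200
ln(S/K) + (r − q + σ²/2)T = ln(480/495) + (0.084 − 0.048 + 0.32²/2)·1 = -0.0308 + 0.0872 = 0.0564
d₁ = 0.0564 / 0.3200 = 0.1763 → 0.18
d₂ = d₁ − σ√T = 0.1763 − 0.3200 = -0.1437 → -0.14
exp(−qT) = exp(−0.048·1) = 0.9531;  exp(−rT) = exp(−0.084·1) = 0.9194
C = 480·0.9531·N(0.18) − 495·0.9194·N(-0.14) = 480·0.9531·0.5714 − 495·0.9194·0.4443 = 261.4086 − 202.2023 = 59.2064

$59.21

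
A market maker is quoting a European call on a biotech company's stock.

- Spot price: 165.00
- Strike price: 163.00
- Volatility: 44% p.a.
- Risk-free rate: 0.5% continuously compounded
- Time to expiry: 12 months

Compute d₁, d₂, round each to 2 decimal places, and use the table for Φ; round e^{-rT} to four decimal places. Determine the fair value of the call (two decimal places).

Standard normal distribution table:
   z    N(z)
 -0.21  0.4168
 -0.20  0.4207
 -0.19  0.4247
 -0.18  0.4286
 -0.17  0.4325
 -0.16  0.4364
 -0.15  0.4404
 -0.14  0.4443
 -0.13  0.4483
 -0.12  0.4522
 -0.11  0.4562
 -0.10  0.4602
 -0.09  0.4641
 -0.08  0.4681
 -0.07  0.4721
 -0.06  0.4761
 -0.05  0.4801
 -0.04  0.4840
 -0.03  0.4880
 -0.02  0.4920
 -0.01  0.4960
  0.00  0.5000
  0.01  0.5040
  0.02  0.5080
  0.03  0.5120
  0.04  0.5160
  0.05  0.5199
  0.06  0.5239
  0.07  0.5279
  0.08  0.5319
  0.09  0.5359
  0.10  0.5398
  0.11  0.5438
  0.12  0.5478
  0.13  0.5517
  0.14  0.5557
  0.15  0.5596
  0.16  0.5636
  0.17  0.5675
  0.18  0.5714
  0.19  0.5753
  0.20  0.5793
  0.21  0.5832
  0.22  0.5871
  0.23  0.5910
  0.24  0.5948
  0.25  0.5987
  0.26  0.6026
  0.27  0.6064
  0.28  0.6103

T = 1;  σ√T = 0.4400
d₁ = [ln(165/163) + (0.005 + ½·0.44²)·1] / (σ√T) = (0.0122 + 0.1018) / 0.4400 = 0.2591 ⇒ 0.26
d₂ = 0.2591 − 0.4400 = -0.1809 ⇒ -0.18
exp(−rT) = exp(−0.005·1) = 0.9950
N(d₁) = N(0.26) = 0.6026;  N(d₂) = N(-0.18) = 0.4286
C = 165·0.6026 − 163·0.9950·0.4286 = 99.4290 − 69.5125 = 29.9165

29.92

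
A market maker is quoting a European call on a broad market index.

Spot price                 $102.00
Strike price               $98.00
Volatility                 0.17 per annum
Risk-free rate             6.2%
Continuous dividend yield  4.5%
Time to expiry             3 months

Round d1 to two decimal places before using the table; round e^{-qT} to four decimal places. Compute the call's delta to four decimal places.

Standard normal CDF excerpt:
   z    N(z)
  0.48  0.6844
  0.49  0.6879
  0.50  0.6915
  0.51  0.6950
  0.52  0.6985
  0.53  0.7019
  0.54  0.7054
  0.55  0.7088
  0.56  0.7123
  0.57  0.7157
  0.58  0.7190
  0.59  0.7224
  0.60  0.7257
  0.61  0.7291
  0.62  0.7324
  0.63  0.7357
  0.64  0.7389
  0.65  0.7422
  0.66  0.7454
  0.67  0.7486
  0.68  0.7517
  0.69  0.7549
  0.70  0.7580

T = 0.25;  σ√T = 0.0850
d₁ = [ln(102/98) + (0.062 − 0.045 + 0.17²/2)·0.25] / 0.0850 = [0.0400 + 0.0079] / 0.0850 = 0.5632 which rounds to 0.56
N(d₁) = N(0.56) = 0.7123
Δ_call = exp(−qT)·N(d₁) = 0.9888·0.7123 = 0.7043

0.7043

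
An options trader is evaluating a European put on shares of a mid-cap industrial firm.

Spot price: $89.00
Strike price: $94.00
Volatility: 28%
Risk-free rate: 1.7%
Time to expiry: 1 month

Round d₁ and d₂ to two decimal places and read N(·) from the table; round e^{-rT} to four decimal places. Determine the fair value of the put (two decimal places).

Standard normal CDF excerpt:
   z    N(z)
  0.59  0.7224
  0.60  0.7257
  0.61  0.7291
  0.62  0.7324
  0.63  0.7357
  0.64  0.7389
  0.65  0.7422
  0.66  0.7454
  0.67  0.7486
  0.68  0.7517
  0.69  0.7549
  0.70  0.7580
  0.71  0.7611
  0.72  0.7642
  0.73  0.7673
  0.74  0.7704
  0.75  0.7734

$5.97

σ√T = 0.28·√0.08333 = 0.0808
d₁ = [ln(89/94) + (0.017 + 0.28²/2)·0.08333] / 0.0808 = [-0.0547 + 0.0047] / 0.0808 = -0.6183 → -0.62
d₂ = d₁ − σ√T = -0.6183 − 0.0808 = -0.6991 → -0.70
e^(−rT) = e^(−0.017·0.08333) = 0.9986
P = 94·0.9986·N(0.70) − 89·N(0.62) = 94·0.9986·0.7580 − 89·0.7324 = 71.1522 − 65.1836 = 5.9686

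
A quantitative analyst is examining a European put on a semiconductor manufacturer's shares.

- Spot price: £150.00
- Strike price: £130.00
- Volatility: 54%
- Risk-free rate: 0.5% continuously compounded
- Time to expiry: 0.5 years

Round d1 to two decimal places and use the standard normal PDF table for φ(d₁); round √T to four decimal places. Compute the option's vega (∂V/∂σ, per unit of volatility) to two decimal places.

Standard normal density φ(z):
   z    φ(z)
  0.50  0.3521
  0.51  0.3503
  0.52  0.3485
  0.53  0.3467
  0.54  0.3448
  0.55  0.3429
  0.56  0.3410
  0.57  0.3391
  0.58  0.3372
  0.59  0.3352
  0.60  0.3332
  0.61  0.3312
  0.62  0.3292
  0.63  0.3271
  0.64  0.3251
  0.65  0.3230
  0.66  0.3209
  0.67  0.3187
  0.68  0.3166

35.97

T = 0.5;  σ√T = 0.3818
d₁ = [ln(150/130) + (0.005 + 0.54²/2)·0.5] / 0.3818 = [0.1431 + 0.0754] / 0.3818 = 0.5722 ⇒ 0.57
√T = √0.5 = 0.7071
φ(d₁) = φ(0.57) = 0.3391
vega = S·φ(d₁)·√T = 150·0.3391·0.7071 = 35.9666
(The call has the same vega.)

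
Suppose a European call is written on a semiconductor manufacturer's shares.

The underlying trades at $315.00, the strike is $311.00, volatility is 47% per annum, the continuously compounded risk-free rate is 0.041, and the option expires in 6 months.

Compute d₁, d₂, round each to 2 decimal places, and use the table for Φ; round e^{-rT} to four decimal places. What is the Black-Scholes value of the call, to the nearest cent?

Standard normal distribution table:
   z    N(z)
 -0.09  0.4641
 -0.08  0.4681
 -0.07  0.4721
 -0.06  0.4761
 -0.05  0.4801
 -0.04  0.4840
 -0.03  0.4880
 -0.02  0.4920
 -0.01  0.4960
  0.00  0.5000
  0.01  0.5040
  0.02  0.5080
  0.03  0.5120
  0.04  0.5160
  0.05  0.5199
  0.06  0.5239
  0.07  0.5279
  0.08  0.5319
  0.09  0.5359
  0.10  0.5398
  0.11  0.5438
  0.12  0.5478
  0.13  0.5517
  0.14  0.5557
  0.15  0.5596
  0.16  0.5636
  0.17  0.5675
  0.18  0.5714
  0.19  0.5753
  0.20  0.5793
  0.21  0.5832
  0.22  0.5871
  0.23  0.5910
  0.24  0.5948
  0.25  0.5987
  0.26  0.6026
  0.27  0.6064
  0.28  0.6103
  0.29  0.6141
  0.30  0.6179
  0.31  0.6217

T = 0.5;  σ√T = 0.3323
d₁ = [ln(315/311) + (0.041 + 0.47²/2)·0.5] / 0.3323 = [0.0128 + 0.0757] / 0.3323 = 0.2663 ≈ 0.27
d₂ = d₁ − σ√T = 0.2663 − 0.3323 = -0.0660 ≈ -0.07
exp(−rT) = exp(−0.041·0.5) = 0.9797
N(d₁) = N(0.27) = 0.6064;  N(d₂) = N(-0.07) = 0.4721
C = 315·0.6064 − 311·0.9797·0.4721 = 191.0160 − 143.8426 = 47.1734

$47.17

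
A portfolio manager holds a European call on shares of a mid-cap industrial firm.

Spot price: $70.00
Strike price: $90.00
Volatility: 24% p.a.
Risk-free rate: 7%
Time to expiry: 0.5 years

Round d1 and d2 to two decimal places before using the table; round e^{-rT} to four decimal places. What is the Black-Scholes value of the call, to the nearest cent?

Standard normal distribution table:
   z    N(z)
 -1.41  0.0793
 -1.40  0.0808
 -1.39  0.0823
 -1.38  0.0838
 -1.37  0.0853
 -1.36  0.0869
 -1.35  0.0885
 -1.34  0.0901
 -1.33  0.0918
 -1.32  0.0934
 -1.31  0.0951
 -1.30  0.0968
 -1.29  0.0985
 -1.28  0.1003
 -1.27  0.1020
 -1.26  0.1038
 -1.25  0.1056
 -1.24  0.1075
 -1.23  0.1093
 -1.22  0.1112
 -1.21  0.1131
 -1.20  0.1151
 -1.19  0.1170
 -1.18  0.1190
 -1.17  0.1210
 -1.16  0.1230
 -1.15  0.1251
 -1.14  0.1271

$0.64

T = 0.5;  σ√T = 0.1697
ln(S/K) + (r + σ²/2)T = ln(70/90) + (0.07 + 0.24²/2)·0.5 = -0.2513 + 0.0494 = -0.2019
d₁ = -0.2019 / 0.1697 = -1.1898 which rounds to -1.19
d₂ = d₁ − σ√T = -1.1898 − 0.1697 = -1.3595 which rounds to -1.36
exp(−rT) = exp(−0.07·0.5) = 0.9656
N(d₁) = N(-1.19) = 0.1170;  N(d₂) = N(-1.36) = 0.0869
C = 70·0.1170 − 90·0.9656·0.0869 = 8.1900 − 7.5520 = 0.6380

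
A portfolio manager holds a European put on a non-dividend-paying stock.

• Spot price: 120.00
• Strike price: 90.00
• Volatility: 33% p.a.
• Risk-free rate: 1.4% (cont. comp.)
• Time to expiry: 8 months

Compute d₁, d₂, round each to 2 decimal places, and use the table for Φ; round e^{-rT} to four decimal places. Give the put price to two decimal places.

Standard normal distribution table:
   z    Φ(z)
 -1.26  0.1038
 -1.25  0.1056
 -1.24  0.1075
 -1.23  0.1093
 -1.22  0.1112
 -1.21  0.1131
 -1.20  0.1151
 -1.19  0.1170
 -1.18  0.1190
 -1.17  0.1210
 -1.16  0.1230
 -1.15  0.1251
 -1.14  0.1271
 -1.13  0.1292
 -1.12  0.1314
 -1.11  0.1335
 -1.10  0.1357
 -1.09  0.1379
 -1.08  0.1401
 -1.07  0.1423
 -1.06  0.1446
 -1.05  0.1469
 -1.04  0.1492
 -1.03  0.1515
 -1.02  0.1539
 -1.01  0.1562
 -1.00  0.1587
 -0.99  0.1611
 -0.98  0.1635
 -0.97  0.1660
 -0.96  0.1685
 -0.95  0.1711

σ√T = 0.33 × 0.8165 = 0.2694
d₁ = [ln(120/90) + (0.014 + 0.33²/2)·0.6667] / 0.2694 = [0.2877 + 0.0456] / 0.2694 = 1.2370 ⇒ 1.24
d₂ = d₁ − σ√T = 1.2370 − 0.2694 = 0.9676 ⇒ 0.97
exp(−rT) = exp(−0.014·0.6667) = 0.9907
N(−d₂) = N(-0.97) = 0.1660;  N(−d₁) = N(-1.24) = 0.1075
P = 90·0.9907·0.1660 − 120·0.1075 = 14.8011 − 12.9000 = 1.9011

1.90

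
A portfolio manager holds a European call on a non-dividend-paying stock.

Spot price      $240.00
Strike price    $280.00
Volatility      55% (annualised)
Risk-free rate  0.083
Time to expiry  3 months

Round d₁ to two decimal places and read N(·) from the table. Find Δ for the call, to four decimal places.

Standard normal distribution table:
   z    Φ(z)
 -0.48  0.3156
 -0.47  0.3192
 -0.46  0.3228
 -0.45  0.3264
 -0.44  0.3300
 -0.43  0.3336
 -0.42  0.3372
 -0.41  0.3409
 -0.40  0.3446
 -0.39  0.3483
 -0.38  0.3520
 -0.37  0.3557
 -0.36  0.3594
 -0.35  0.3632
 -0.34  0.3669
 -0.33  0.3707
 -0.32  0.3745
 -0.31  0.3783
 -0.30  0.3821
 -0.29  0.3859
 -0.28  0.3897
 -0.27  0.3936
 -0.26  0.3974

0.3632

T = 0.25;  σ√T = 0.2750
d₁ = [ln(240/280) + (0.083 + 0.55²/2)·0.25] / 0.2750 = [-0.1542 + 0.0586] / 0.2750 = -0.3476 ⇒ -0.35
N(d₁) = N(-0.35) = 0.3632
Δ_call = N(d₁) = 0.3632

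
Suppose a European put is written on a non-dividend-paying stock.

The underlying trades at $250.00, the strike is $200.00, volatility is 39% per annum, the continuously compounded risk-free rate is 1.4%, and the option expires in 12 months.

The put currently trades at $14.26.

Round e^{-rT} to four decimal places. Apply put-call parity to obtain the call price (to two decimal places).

e^(−rT) = e^(−0.014·1) = 0.9861
Put-call parity: C − P = S − K·e^(−rT) = 250 − 200·0.9861 = 250 − 197.2200 = 52.7800
C = P + (C − P) = 14.26 + (52.7800) = 67.0400

$67.04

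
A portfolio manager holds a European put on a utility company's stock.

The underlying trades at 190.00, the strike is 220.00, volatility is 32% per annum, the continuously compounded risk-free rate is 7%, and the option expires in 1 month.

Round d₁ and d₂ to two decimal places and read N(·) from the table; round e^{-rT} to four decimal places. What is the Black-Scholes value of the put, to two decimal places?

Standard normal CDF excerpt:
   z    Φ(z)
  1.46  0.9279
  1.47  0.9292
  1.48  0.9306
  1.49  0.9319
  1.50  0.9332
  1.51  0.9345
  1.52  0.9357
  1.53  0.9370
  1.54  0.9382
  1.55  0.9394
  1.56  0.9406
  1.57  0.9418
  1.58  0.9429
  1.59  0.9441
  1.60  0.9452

29.18

σ√T = 0.32 × 0.2887 = 0.0924
d₁ = [ln(190/220) + (0.07 + 0.32²/2)·0.08333] / 0.0924 = [-0.1466 + 0.0101] / 0.0924 = -1.4777 → -1.48
d₂ = d₁ − σ√T = -1.4777 − 0.0924 = -1.5701 → -1.57
e^(−rT) = e^(−0.07·0.08333) = 0.9942
N(−d₂) = N(1.57) = 0.9418;  N(−d₁) = N(1.48) = 0.9306
P = 220·0.9942·0.9418 − 190·0.9306 = 205.9943 − 176.8140 = 29.1803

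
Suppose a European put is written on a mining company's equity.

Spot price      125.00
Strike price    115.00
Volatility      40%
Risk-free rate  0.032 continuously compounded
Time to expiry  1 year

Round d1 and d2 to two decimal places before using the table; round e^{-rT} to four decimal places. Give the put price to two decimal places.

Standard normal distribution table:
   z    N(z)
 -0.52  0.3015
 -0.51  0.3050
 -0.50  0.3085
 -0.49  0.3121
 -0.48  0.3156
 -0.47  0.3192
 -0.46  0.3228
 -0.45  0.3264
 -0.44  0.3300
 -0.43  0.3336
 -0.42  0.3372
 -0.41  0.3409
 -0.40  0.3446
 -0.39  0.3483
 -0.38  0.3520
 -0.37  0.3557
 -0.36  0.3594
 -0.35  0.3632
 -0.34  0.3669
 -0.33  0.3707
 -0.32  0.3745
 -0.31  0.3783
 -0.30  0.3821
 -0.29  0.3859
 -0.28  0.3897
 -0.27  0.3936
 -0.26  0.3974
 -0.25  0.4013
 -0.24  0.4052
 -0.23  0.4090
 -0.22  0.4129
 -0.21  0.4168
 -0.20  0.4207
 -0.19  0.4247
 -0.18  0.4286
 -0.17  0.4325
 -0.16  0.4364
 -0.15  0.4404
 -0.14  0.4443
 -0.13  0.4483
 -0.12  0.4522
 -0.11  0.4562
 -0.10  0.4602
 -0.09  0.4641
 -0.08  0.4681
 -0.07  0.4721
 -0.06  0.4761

T = 1;  σ√T = 0.4000
ln(S/K) + (r + σ²/2)T = ln(125/115) + (0.032 + 0.4²/2)·1 = 0.0834 + 0.1120 = 0.1954
d₁ = 0.1954 / 0.4000 = 0.4885 which rounds to 0.49
d₂ = d₁ − σ√T = 0.4885 − 0.4000 = 0.0885 which rounds to 0.09
exp(−rT) = exp(−0.032·1) = 0.9685
P = 115·0.9685·N(-0.09) − 125·N(-0.49) = 115·0.9685·0.4641 − 125·0.3121 = 51.6903 − 39.0125 = 12.6778

12.68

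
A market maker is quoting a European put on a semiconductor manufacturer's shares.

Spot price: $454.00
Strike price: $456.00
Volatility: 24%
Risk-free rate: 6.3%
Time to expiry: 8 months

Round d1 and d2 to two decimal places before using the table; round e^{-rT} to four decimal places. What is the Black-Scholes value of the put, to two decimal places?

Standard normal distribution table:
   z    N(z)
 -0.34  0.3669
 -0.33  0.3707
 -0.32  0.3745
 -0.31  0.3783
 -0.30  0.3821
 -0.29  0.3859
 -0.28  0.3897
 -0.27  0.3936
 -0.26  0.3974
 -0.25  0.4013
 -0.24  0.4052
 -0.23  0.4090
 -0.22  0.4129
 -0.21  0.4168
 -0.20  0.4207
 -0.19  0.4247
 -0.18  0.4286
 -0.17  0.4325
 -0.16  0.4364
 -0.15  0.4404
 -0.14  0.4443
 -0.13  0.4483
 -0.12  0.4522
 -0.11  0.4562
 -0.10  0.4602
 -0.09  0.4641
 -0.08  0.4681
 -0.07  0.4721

σ√T = 0.24·√0.6667 = 0.1960
d₁ = [ln(454/456) + (0.063 + 0.24²/2)·0.6667] / 0.1960 = [-0.0044 + 0.0612] / 0.1960 = 0.2899 which rounds to 0.29
d₂ = d₁ − σ√T = 0.2899 − 0.1960 = 0.0939 which rounds to 0.09
exp(−rT) = exp(−0.063·0.6667) = 0.9589
N(−d₂) = N(-0.09) = 0.4641;  N(−d₁) = N(-0.29) = 0.3859
P = 456·0.9589·0.4641 − 454·0.3859 = 202.9316 − 175.1986 = 27.7330

$27.73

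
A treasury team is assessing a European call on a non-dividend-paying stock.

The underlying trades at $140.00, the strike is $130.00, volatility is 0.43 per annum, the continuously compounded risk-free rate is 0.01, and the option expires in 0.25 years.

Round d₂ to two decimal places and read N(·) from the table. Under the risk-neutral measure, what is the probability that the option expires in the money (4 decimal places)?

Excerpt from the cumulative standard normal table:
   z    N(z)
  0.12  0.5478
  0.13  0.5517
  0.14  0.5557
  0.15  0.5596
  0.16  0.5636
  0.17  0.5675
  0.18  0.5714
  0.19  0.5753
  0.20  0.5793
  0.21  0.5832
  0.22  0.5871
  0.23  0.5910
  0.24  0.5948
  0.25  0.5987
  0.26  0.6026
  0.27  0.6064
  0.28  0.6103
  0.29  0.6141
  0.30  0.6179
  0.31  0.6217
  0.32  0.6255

T = 0.25;  σ√T = 0.2150
d₁ = [ln(140/130) + (0.01 + 0.43²/2)·0.25] / 0.2150 = [0.0741 + 0.0256] / 0.2150 = 0.4638 ⇒ 0.46
d₂ = d₁ − σ√T = 0.4638 − 0.2150 = 0.2488 ⇒ 0.25
Risk-neutral Pr[S_T > K] = N(d₂) = N(0.25) = 0.5987

0.5987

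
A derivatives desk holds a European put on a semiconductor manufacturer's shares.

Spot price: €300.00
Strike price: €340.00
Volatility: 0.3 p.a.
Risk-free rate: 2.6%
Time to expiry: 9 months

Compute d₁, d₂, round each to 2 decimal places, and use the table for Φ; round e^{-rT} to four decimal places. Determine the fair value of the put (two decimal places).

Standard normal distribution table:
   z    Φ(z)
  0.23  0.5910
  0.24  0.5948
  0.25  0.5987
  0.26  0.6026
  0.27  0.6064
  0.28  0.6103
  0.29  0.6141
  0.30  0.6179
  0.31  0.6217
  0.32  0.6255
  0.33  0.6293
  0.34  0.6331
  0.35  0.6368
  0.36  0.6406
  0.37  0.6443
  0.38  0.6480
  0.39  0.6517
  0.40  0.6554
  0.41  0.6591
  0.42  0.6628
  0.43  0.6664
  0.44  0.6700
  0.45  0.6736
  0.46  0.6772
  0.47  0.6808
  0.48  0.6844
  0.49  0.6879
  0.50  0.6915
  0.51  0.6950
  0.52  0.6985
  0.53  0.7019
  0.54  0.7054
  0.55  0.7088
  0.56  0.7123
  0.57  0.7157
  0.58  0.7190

σ√T = 0.3·√0.75 = 0.2598
ln(S/K) + (r + σ²/2)T = ln(300/340) + (0.026 + 0.3²/2)·0.75 = -0.1252 + 0.0532 = -0.0719
d₁ = -0.0719 / 0.2598 = -0.2768 ⇒ -0.28
d₂ = d₁ − σ√T = -0.2768 − 0.2598 = -0.5366 ⇒ -0.54
e^(−rT) = e^(−0.026·0.75) = 0.9807
N(−d₂) = N(0.54) = 0.7054;  N(−d₁) = N(0.28) = 0.6103
P = 340·0.9807·0.7054 − 300·0.6103 = 235.2072 − 183.0900 = 52.1172

€52.12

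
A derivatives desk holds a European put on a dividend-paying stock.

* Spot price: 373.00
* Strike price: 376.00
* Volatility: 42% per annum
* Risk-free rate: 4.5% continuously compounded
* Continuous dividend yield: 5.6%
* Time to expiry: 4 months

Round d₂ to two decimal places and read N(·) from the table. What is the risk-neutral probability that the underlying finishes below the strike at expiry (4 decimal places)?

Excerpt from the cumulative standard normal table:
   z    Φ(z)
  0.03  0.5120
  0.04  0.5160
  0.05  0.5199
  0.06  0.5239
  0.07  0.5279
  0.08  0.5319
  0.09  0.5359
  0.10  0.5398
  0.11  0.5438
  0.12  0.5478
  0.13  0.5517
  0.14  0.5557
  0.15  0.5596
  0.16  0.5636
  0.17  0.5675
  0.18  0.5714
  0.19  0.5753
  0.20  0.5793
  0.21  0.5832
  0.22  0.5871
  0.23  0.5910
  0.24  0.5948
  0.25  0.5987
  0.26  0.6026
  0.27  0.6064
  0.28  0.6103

T = 0.3333;  σ√T = 0.2425
d₁ = [ln(373/376) + (0.045 − 0.056 + 0.42²/2)·0.3333] / 0.2425 = [-0.0080 + 0.0257] / 0.2425 = 0.0731 ≈ 0.07
d₂ = d₁ − σ√T = 0.0731 − 0.2425 = -0.1694 ≈ -0.17
Risk-neutral Pr[S_T < K] = N(−d₂) = N(0.17) = 0.5675

0.5675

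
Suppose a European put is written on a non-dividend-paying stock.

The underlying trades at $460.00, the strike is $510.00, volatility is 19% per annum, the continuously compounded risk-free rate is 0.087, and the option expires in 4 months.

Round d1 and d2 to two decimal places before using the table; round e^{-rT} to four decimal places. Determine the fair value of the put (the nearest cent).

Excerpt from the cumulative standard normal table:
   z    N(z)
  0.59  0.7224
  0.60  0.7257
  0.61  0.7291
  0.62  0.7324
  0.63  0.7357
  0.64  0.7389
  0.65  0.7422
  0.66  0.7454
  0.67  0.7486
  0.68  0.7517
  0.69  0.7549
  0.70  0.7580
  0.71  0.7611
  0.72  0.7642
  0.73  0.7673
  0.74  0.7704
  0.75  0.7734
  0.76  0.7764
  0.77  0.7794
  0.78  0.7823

T = 0.3333;  σ√T = 0.1097
ln(S/K) + (r + σ²/2)T = ln(460/510) + (0.087 + 0.19²/2)·0.3333 = -0.1032 + 0.0350 = -0.0682
d₁ = -0.0682 / 0.1097 = -0.6214 → -0.62
d₂ = d₁ − σ√T = -0.6214 − 0.1097 = -0.7311 → -0.73
e^(−rT) = e^(−0.087·0.3333) = 0.9714
P = 510·0.9714·N(0.73) − 460·N(0.62) = 510·0.9714·0.7673 − 460·0.7324 = 380.1312 − 336.9040 = 43.2272

$43.23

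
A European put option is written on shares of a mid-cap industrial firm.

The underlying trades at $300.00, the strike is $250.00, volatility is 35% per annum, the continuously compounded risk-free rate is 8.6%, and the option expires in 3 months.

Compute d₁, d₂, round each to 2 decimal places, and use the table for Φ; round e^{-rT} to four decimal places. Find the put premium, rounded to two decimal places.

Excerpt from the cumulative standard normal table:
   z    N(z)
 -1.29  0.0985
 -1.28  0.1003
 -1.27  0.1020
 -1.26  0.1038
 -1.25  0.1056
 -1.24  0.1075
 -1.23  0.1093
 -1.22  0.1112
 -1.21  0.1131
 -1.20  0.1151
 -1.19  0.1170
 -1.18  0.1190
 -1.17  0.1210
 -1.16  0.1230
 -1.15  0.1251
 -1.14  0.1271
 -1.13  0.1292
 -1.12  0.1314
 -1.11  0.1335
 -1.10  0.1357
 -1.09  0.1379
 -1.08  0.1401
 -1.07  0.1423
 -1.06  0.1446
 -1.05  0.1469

$2.60

σ√T = 0.35·√0.25 = 0.1750
d₁ = [ln(300/250) + (0.086 + 0.35²/2)·0.25] / 0.1750 = [0.1823 + 0.0368] / 0.1750 = 1.2522 ≈ 1.25
d₂ = d₁ − σ√T = 1.2522 − 0.1750 = 1.0772 ≈ 1.08
e^(−rT) = e^(−0.086·0.25) = 0.9787
P = 250·0.9787·N(-1.08) − 300·N(-1.25) = 250·0.9787·0.1401 − 300·0.1056 = 34.2790 − 31.6800 = 2.5990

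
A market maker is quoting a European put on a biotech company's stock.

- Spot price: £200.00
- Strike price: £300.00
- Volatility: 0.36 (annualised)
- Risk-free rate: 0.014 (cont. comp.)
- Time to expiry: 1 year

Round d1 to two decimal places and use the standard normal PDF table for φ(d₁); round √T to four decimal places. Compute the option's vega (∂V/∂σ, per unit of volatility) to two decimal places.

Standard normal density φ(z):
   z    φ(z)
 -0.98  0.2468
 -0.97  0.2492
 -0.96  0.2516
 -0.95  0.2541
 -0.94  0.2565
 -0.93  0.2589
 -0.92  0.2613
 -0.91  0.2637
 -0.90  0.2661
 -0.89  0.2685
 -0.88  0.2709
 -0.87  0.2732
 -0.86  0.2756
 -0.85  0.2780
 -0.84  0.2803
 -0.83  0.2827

52.74

σ√T = 0.36·√1 = 0.3600
d₁ = [ln(200/300) + (0.014 + ½·0.36²)·1] / (σ√T) = (-0.4055 + 0.0788) / 0.3600 = -0.9074 → -0.91
√T = √1 = 1.0000
φ(d₁) = φ(-0.91) = 0.2637
vega = S·φ(d₁)·√T = 200·0.2637·1.0000 = 52.7400
(Call and put vega coincide under Black-Scholes.)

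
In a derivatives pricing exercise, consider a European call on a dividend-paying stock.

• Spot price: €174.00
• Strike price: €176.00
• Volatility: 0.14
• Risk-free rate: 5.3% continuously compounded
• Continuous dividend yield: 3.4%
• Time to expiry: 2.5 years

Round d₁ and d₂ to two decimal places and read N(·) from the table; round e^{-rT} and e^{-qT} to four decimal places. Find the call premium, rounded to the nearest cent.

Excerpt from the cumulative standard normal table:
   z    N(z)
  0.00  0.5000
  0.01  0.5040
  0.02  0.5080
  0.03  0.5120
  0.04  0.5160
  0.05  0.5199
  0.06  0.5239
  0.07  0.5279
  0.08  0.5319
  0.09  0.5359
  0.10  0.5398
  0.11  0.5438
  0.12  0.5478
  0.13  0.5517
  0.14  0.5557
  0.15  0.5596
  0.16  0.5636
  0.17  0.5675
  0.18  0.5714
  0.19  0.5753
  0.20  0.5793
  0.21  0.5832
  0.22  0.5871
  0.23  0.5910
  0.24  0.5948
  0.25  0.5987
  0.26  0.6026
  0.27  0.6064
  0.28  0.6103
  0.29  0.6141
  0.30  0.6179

€16.77

σ√T = 0.14 × 1.5811 = 0.2214
d₁ = [ln(174/176) + (0.053 − 0.034 + 0.14²/2)·2.5] / 0.2214 = [-0.0114 + 0.0720] / 0.2214 = 0.2736 ⇒ 0.27
d₂ = d₁ − σ√T = 0.2736 − 0.2214 = 0.0523 ⇒ 0.05
e^(−qT) = e^(−0.034·2.5) = 0.9185;  e^(−rT) = e^(−0.053·2.5) = 0.8759
N(d₁) = N(0.27) = 0.6064;  N(d₂) = N(0.05) = 0.5199
C = 174·0.9185·0.6064 − 176·0.8759·0.5199 = 96.9142 − 80.1470 = 16.7673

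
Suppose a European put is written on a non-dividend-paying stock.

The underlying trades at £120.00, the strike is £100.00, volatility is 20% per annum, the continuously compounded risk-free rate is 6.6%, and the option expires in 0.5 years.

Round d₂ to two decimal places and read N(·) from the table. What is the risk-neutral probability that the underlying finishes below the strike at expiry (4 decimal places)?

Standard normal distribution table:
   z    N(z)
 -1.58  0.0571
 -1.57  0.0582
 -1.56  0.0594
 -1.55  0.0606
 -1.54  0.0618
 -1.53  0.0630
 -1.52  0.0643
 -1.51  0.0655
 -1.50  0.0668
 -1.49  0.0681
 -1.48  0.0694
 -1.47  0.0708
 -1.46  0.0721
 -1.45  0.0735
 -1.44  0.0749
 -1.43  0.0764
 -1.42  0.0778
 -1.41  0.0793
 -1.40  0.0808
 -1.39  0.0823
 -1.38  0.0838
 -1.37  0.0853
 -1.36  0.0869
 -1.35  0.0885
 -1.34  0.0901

σ√T = 0.2·√0.5 = 0.1414
ln(S/K) + (r + σ²/2)T = ln(120/100) + (0.066 + 0.2²/2)·0.5 = 0.1823 + 0.0430 = 0.2253
d₁ = 0.2253 / 0.1414 = 1.5933 which rounds to 1.59
d₂ = d₁ − σ√T = 1.5933 − 0.1414 = 1.4518 which rounds to 1.45
Risk-neutral Pr[S_T < K] = N(−d₂) = N(-1.45) = 0.0735

0.0735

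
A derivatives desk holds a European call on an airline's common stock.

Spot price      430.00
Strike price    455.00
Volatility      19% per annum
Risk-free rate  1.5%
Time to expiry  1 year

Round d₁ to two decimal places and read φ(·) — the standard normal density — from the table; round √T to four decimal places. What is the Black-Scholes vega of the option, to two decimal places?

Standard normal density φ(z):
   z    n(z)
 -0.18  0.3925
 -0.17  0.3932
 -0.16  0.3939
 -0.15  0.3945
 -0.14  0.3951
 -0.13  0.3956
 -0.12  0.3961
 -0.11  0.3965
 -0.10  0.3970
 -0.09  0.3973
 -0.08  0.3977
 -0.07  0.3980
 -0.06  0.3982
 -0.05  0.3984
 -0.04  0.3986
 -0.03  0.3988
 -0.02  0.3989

170.32

T = 1;  σ√T = 0.1900
d₁ = [ln(430/455) + (0.015 + 0.19²/2)·1] / 0.1900 = [-0.0565 + 0.0330] / 0.1900 = -0.1235 ≈ -0.12
√T = √1 = 1.0000
φ(d₁) = φ(-0.12) = 0.3961
vega = S·φ(d₁)·√T = 430·0.3961·1.0000 = 170.3230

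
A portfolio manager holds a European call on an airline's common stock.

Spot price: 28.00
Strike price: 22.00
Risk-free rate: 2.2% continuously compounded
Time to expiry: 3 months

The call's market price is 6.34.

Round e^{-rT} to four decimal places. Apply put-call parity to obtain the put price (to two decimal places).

e^(−rT) = e^(−0.022·0.25) = 0.9945
Put-call parity: C − P = S − K·e^(−rT) = 28 − 22·0.9945 = 28 − 21.8790 = 6.1210
P = C − (C − P) = 6.34 − (6.1210) = 0.2190

0.22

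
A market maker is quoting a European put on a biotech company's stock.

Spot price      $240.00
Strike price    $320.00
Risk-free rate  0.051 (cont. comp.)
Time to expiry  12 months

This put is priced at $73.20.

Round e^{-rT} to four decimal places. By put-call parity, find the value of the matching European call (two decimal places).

e^(−rT) = e^(−0.051·1) = 0.9503
Put-call parity: C − P = S − K·e^(−rT) = 240 − 320·0.9503 = 240 − 304.0960 = -64.0960
C = P + (C − P) = 73.20 + (-64.0960) = 9.1040

$9.10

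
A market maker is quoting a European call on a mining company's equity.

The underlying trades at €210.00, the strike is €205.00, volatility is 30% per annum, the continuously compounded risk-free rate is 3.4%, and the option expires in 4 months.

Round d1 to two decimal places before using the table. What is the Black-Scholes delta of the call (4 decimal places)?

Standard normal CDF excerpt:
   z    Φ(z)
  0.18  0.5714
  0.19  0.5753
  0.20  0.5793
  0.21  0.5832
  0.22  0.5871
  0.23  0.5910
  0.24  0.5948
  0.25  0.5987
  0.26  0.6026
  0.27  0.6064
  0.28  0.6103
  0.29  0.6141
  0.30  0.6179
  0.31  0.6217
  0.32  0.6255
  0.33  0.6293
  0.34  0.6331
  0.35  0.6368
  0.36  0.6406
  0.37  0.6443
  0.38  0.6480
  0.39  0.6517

0.6141

T = 0.3333;  σ√T = 0.1732
d₁ = [ln(210/205) + (0.034 + ½·0.3²)·0.3333] / (σ√T) = (0.0241 + 0.0263) / 0.1732 = 0.2912 which rounds to 0.29
N(d₁) = N(0.29) = 0.6141
Δ_call = N(d₁) = 0.6141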